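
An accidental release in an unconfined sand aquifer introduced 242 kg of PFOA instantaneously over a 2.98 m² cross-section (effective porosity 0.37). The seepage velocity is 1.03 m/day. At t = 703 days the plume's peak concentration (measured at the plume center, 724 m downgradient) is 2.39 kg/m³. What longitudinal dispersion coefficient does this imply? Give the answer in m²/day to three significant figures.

0.955 m²/day

At the plume center C_max = M/(n_e·A·√(4πDt)), so D = M²/(4πt·(n_e·A·C_max)²).
n_e·A·C_max = 0.37 × 2.98 × 2.39 = 2.635 kg/m.
D = 242²/(4π × 703 × 2.635²) = 0.955 m²/day.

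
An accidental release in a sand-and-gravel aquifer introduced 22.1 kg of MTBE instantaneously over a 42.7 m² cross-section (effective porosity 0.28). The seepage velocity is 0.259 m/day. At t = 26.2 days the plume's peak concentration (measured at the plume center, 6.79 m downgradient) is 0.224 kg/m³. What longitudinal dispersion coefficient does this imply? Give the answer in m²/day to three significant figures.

At the plume center C_max = M/(n_e·A·√(4πDt)), so D = M²/(4πt·(n_e·A·C_max)²).
n_e·A·C_max = 0.28 × 42.7 × 0.224 = 2.678 kg/m.
D = 22.1²/(4π × 26.2 × 2.678²) = 0.207 m²/day.

0.207 m²/day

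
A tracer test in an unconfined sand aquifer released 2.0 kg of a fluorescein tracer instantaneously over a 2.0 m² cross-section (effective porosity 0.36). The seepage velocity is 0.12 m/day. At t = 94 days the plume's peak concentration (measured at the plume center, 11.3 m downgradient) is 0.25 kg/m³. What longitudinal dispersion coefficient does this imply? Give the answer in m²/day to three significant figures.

At the plume center C_max = M/(n_e·A·√(4πDt)), so D = M²/(4πt·(n_e·A·C_max)²).
n_e·A·C_max = 0.36 × 2.0 × 0.25 = 0.1800 kg/m.
D = 2.0²/(4π × 94 × 0.1800²) = 0.105 m²/day.

0.105 m²/day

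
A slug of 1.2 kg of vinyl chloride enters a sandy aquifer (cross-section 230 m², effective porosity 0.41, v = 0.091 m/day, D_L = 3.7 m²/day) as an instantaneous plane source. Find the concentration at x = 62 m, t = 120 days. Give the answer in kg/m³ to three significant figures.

For an instantaneous plane source, C(x,t) = M/(n_e·A·√(4πDt)) · exp(−(x−vt)²/(4Dt)), with n_e·A the pore (flow) area.
Plume center vt = 0.091 × 120 = 10.92 m, so the well at 62 m is 51.08 m downgradient of the peak.
√(4πDt) = 74.70 m, giving peak height M/(n_e·A·√(4πDt)) = 1.2/(0.41 × 230 × 74.70) = 0.0001704 kg/m³.
(x−vt)²/(4Dt) = (51.08)²/(4 × 3.7 × 120) = 1.469; exp(−1.469) = 0.2302.
C = 0.0001704 × 0.2302 = 3.92e-05 kg/m³.

3.92e-05 kg/m³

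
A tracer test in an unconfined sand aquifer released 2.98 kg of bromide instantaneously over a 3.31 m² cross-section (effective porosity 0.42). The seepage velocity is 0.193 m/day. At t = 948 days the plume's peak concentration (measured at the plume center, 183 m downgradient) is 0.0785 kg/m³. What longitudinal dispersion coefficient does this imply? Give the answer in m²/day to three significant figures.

0.0626 m²/day

At the plume center C_max = M/(n_e·A·√(4πDt)), so D = M²/(4πt·(n_e·A·C_max)²).
n_e·A·C_max = 0.42 × 3.31 × 0.0785 = 0.1091 kg/m.
D = 2.98²/(4π × 948 × 0.1091²) = 0.0626 m²/day.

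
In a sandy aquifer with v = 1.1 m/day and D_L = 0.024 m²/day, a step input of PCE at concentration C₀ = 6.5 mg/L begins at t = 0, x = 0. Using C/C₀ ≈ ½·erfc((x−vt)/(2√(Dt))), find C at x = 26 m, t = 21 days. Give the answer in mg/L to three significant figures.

0.0126 mg/L

For a continuous step input, C/C₀ ≈ ½·erfc((x−vt)/(2√(Dt))).
vt = 1.1 × 21 = 23.1 m and 2√(Dt) = 2√(0.024 × 21) = 1.420 m.
Argument (x−vt)/(2√(Dt)) = (26 − 23.1)/1.420 = 2.042; ½·erfc(2.042) = 0.001940.
C = 6.5 × 0.001940 = 0.0126 mg/L.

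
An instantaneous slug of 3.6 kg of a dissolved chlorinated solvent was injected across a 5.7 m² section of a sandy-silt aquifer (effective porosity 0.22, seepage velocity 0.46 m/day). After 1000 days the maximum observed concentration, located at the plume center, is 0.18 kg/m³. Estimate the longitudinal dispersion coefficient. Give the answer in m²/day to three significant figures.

0.0202 m²/day

At the plume center C_max = M/(n_e·A·√(4πDt)), so D = M²/(4πt·(n_e·A·C_max)²).
n_e·A·C_max = 0.22 × 5.7 × 0.18 = 0.2257 kg/m.
D = 3.6²/(4π × 1000 × 0.2257²) = 0.0202 m²/day.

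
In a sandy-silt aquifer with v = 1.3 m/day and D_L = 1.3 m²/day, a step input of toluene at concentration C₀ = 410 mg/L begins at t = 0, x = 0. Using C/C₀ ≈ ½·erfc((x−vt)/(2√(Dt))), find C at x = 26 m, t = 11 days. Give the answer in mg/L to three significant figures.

For a continuous step input, C/C₀ ≈ ½·erfc((x−vt)/(2√(Dt))).
vt = 1.3 × 11 = 14.3 m and 2√(Dt) = 2√(1.3 × 11) = 7.563 m.
Argument (x−vt)/(2√(Dt)) = (26 − 14.3)/7.563 = 1.547; ½·erfc(1.547) = 0.01434.
C = 410 × 0.01434 = 5.88 mg/L.

5.88 mg/L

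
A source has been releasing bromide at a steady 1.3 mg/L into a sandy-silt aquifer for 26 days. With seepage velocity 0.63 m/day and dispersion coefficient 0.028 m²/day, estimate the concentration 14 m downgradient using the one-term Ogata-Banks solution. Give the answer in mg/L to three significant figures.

For a continuous step input, C/C₀ ≈ ½·erfc((x−vt)/(2√(Dt))).
vt = 0.63 × 26 = 16.38 m and 2√(Dt) = 2√(0.028 × 26) = 1.706 m.
Argument (x−vt)/(2√(Dt)) = (14 − 16.38)/1.706 = -1.395; ½·erfc(-1.395) = 0.9757.
C = 1.3 × 0.9757 = 1.27 mg/L.

1.27 mg/L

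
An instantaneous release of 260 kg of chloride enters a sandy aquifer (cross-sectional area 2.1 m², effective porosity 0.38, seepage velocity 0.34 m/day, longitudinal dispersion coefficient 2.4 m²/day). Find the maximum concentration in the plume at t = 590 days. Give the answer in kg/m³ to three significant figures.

The peak of an instantaneous 1D plume sits at x = vt; there the Gaussian factor is 1 and C_max = M/(n_e·A·√(4πDt)), where n_e·A is the pore area the mass is dissolved in.
√(4πDt) = √(4π × 2.4 × 590) = 133.4 m, so C_max = 260/(0.38 × 2.1 × 133.4) = 2.44 kg/m³.

2.44 kg/m³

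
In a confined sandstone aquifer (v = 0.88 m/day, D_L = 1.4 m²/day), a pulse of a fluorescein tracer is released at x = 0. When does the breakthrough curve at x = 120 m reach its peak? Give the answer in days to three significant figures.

135 days

For the 1D instantaneous-source solution, setting ∂C/∂t = 0 at fixed x gives v²t² + 2Dt − x² = 0, so t = (√(D² + v²x²) − D)/v².
√(D² + v²x²) = √(1.4² + 0.88² × 120²) = 105.6; v² = 0.7744.
t = (105.6 − 1.4)/0.7744 = 135 days (vs. the pure-advection estimate x/v = 136 d).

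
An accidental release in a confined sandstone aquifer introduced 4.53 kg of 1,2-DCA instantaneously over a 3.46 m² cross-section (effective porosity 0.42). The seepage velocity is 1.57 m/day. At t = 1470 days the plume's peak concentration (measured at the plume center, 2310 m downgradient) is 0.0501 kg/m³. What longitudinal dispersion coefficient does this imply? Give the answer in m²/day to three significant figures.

0.210 m²/day

At the plume center C_max = M/(n_e·A·√(4πDt)), so D = M²/(4πt·(n_e·A·C_max)²).
n_e·A·C_max = 0.42 × 3.46 × 0.0501 = 0.07281 kg/m.
D = 4.53²/(4π × 1470 × 0.07281²) = 0.210 m²/day.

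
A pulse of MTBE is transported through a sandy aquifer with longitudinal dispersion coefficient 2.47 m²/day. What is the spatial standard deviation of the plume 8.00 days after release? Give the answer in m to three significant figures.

Dispersive spreading gives a Gaussian with σ² = 2Dt; advection only shifts the center.
σ = √(2 × 2.47 × 8.00) = 6.29 m.

6.29 m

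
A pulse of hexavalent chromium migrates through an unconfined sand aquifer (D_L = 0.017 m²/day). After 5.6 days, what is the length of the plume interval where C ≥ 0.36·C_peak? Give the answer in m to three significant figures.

1.25 m

The plume is Gaussian with σ = √(2Dt) = √(2 × 0.017 × 5.6) = 0.4363 m.
C/C_peak = exp(−Δx²/(2σ²)) = 0.36 ⇒ Δx = σ·√(−2 ln 0.36) = 0.4363 × 1.429 = 0.6235 m.
Width = 2Δx = 1.25 m.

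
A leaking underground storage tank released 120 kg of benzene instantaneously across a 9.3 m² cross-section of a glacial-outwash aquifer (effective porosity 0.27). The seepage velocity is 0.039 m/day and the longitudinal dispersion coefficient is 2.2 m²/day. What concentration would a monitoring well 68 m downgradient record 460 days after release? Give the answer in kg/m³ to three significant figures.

0.228 kg/m³

For an instantaneous plane source, C(x,t) = M/(n_e·A·√(4πDt)) · exp(−(x−vt)²/(4Dt)), with n_e·A the pore (flow) area.
Plume center vt = 0.039 × 460 = 17.94 m, so the well at 68 m is 50.06 m downgradient of the peak.
√(4πDt) = 112.8 m, giving peak height M/(n_e·A·√(4πDt)) = 120/(0.27 × 9.3 × 112.8) = 0.4237 kg/m³.
(x−vt)²/(4Dt) = (50.06)²/(4 × 2.2 × 460) = 0.6191; exp(−0.6191) = 0.5384.
C = 0.4237 × 0.5384 = 0.228 kg/m³.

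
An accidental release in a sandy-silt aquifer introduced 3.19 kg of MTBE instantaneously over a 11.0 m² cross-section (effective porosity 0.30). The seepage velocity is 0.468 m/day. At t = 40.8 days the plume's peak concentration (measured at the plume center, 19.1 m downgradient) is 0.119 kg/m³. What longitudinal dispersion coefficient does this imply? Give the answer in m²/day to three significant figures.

At the plume center C_max = M/(n_e·A·√(4πDt)), so D = M²/(4πt·(n_e·A·C_max)²).
n_e·A·C_max = 0.30 × 11.0 × 0.119 = 0.3927 kg/m.
D = 3.19²/(4π × 40.8 × 0.3927²) = 0.129 m²/day.

0.129 m²/day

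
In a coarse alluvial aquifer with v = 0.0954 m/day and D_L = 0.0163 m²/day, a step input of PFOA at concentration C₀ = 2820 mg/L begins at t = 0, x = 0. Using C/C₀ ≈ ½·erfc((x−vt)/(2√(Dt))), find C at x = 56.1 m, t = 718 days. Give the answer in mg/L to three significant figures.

2810 mg/L

For a continuous step input, C/C₀ ≈ ½·erfc((x−vt)/(2√(Dt))).
vt = 0.0954 × 718 = 68.4972 m and 2√(Dt) = 2√(0.0163 × 718) = 6.842 m.
Argument (x−vt)/(2√(Dt)) = (56.1 − 68.4972)/6.842 = -1.812; ½·erfc(-1.812) = 0.9948.
C = 2820 × 0.9948 = 2810 mg/L.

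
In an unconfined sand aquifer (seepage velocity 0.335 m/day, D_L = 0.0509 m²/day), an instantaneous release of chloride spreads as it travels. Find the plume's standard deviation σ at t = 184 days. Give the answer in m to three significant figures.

Dispersive spreading gives a Gaussian with σ² = 2Dt; advection only shifts the center.
σ = √(2 × 0.0509 × 184) = 4.33 m.

4.33 m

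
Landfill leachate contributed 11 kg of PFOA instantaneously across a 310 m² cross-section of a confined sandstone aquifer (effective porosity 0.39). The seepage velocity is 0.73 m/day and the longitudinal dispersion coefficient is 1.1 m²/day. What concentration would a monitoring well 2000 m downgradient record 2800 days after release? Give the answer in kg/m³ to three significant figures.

0.000395 kg/m³

For an instantaneous plane source, C(x,t) = M/(n_e·A·√(4πDt)) · exp(−(x−vt)²/(4Dt)), with n_e·A the pore (flow) area.
Plume center vt = 0.73 × 2800 = 2044 m, so the well at 2000 m is 44 m upgradient of the peak.
√(4πDt) = 196.7 m, giving peak height M/(n_e·A·√(4πDt)) = 11/(0.39 × 310 × 196.7) = 0.0004626 kg/m³.
(x−vt)²/(4Dt) = (-44)²/(4 × 1.1 × 2800) = 0.1571; exp(−0.1571) = 0.8546.
C = 0.0004626 × 0.8546 = 0.000395 kg/m³.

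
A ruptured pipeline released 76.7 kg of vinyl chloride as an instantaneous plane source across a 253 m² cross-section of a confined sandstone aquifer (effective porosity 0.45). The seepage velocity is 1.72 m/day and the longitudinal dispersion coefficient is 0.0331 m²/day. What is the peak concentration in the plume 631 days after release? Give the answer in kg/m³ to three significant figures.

0.0416 kg/m³

The peak of an instantaneous 1D plume sits at x = vt; there the Gaussian factor is 1 and C_max = M/(n_e·A·√(4πDt)), where n_e·A is the pore area the mass is dissolved in.
√(4πDt) = √(4π × 0.0331 × 631) = 16.20 m, so C_max = 76.7/(0.45 × 253 × 16.20) = 0.0416 kg/m³.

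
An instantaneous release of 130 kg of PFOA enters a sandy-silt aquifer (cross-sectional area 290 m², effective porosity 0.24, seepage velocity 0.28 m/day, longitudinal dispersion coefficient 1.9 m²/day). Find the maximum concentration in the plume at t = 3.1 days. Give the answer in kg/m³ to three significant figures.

0.217 kg/m³

The peak of an instantaneous 1D plume sits at x = vt; there the Gaussian factor is 1 and C_max = M/(n_e·A·√(4πDt)), where n_e·A is the pore area the mass is dissolved in.
√(4πDt) = √(4π × 1.9 × 3.1) = 8.603 m, so C_max = 130/(0.24 × 290 × 8.603) = 0.217 kg/m³.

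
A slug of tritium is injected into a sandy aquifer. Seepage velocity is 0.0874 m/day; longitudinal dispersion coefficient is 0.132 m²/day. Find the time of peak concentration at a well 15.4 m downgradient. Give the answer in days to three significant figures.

160 days

For the 1D instantaneous-source solution, setting ∂C/∂t = 0 at fixed x gives v²t² + 2Dt − x² = 0, so t = (√(D² + v²x²) − D)/v².
√(D² + v²x²) = √(0.132² + 0.0874² × 15.4²) = 1.352; v² = 0.00763876.
t = (1.352 − 0.132)/0.00763876 = 160 days (vs. the pure-advection estimate x/v = 176 d).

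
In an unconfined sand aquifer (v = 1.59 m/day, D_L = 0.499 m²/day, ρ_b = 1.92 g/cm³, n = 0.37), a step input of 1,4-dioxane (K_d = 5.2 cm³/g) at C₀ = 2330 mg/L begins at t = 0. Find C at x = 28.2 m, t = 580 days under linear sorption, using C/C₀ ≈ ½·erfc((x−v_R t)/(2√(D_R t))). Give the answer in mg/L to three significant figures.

1990 mg/L

Retardation factor R = 1 + ρ_b·K_d/n = 1 + 1.92 × 5.2/0.37 = 27.98.
Sorption retards both mechanisms: v_R = v/R = 0.05683 m/day, D_R = D/R = 0.01783 m²/day.
v_R·t = 0.05683 × 580 = 32.9614 m; 2√(D_R t) = 6.432 m; argument = (28.2 − 32.9614)/6.432 = -0.7403.
C = C₀ × ½·erfc(-0.7403) = 2330 × 0.8524 = 1990 mg/L.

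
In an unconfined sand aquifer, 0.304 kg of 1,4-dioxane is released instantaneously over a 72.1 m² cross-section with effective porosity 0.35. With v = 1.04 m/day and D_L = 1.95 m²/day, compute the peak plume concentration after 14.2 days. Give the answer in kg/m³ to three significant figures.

The peak of an instantaneous 1D plume sits at x = vt; there the Gaussian factor is 1 and C_max = M/(n_e·A·√(4πDt)), where n_e·A is the pore area the mass is dissolved in.
√(4πDt) = √(4π × 1.95 × 14.2) = 18.65 m, so C_max = 0.304/(0.35 × 72.1 × 18.65) = 0.000646 kg/m³.

0.000646 kg/m³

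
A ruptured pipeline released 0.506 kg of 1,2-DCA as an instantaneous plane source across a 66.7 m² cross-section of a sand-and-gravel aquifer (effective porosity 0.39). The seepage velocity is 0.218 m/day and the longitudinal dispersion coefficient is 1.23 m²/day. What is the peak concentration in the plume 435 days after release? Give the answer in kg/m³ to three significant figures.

The peak of an instantaneous 1D plume sits at x = vt; there the Gaussian factor is 1 and C_max = M/(n_e·A·√(4πDt)), where n_e·A is the pore area the mass is dissolved in.
√(4πDt) = √(4π × 1.23 × 435) = 82.00 m, so C_max = 0.506/(0.39 × 66.7 × 82.00) = 0.000237 kg/m³.

0.000237 kg/m³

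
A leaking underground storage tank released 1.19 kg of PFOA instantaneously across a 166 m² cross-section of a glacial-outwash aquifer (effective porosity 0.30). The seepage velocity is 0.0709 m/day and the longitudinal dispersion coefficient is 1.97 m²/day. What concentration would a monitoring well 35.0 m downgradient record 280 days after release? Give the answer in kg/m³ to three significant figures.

0.000259 kg/m³

For an instantaneous plane source, C(x,t) = M/(n_e·A·√(4πDt)) · exp(−(x−vt)²/(4Dt)), with n_e·A the pore (flow) area.
Plume center vt = 0.0709 × 280 = 19.852 m, so the well at 35.0 m is 15.148 m downgradient of the peak.
√(4πDt) = 83.26 m, giving peak height M/(n_e·A·√(4πDt)) = 1.19/(0.30 × 166 × 83.26) = 0.0002870 kg/m³.
(x−vt)²/(4Dt) = (15.148)²/(4 × 1.97 × 280) = 0.1040; exp(−0.1040) = 0.9012.
C = 0.0002870 × 0.9012 = 0.000259 kg/m³.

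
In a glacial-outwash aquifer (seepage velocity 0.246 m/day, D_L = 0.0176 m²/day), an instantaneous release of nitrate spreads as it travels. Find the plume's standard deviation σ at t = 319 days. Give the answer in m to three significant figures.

3.35 m

Dispersive spreading gives a Gaussian with σ² = 2Dt; advection only shifts the center.
σ = √(2 × 0.0176 × 319) = 3.35 m.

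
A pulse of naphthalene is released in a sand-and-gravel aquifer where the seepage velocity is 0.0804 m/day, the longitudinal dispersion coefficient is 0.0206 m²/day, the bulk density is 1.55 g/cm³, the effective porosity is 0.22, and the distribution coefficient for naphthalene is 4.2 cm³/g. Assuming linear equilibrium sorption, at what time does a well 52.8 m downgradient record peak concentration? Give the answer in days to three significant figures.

Retardation factor R = 1 + ρ_b·K_d/n = 1 + 1.55 × 4.2/0.22 = 30.59.
Sorption retards both mechanisms: v_R = v/R = 0.002628 m/day, D_R = D/R = 0.0006734 m²/day.
Peak time from v_R²t² + 2D_R t − x² = 0: t = (√(D_R² + v_R²x²) − D_R)/v_R².
√(D_R² + v_R²x²) = √(0.0006734² + 0.002628² × 52.8²) = 0.1388; v_R² = 6.906e-06.
t = (0.1388 − 0.0006734)/6.906e-06 = 20000 days.

20000 days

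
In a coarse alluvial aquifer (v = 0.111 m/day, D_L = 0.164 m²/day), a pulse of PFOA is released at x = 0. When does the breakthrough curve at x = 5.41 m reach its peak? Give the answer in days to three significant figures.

37.2 days

For the 1D instantaneous-source solution, setting ∂C/∂t = 0 at fixed x gives v²t² + 2Dt − x² = 0, so t = (√(D² + v²x²) − D)/v².
√(D² + v²x²) = √(0.164² + 0.111² × 5.41²) = 0.6225; v² = 0.012321.
t = (0.6225 − 0.164)/0.012321 = 37.2 days (vs. the pure-advection estimate x/v = 48.7 d).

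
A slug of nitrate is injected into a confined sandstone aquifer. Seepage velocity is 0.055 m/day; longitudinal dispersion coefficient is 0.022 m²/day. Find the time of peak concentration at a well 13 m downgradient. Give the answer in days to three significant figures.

For the 1D instantaneous-source solution, setting ∂C/∂t = 0 at fixed x gives v²t² + 2Dt − x² = 0, so t = (√(D² + v²x²) − D)/v².
√(D² + v²x²) = √(0.022² + 0.055² × 13²) = 0.7153; v² = 0.003025.
t = (0.7153 − 0.022)/0.003025 = 229 days (vs. the pure-advection estimate x/v = 236 d).

229 days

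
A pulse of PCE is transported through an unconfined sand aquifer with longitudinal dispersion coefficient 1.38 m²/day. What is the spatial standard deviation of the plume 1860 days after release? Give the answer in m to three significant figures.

71.6 m

Dispersive spreading gives a Gaussian with σ² = 2Dt; advection only shifts the center.
σ = √(2 × 1.38 × 1860) = 71.6 m.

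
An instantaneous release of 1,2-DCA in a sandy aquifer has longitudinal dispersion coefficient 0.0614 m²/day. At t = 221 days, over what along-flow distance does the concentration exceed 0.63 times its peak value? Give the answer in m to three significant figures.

10.0 m

The plume is Gaussian with σ = √(2Dt) = √(2 × 0.0614 × 221) = 5.209 m.
C/C_peak = exp(−Δx²/(2σ²)) = 0.63 ⇒ Δx = σ·√(−2 ln 0.63) = 5.209 × 0.9613 = 5.007 m.
Width = 2Δx = 10.0 m.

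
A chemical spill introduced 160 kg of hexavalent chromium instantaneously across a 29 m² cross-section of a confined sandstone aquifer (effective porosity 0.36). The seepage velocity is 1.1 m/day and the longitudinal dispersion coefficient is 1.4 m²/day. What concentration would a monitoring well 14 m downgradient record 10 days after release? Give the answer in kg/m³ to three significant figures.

For an instantaneous plane source, C(x,t) = M/(n_e·A·√(4πDt)) · exp(−(x−vt)²/(4Dt)), with n_e·A the pore (flow) area.
Plume center vt = 1.1 × 10 = 11 m, so the well at 14 m is 3 m downgradient of the peak.
√(4πDt) = 13.26 m, giving peak height M/(n_e·A·√(4πDt)) = 160/(0.36 × 29 × 13.26) = 1.156 kg/m³.
(x−vt)²/(4Dt) = (3)²/(4 × 1.4 × 10) = 0.1607; exp(−0.1607) = 0.8515.
C = 1.156 × 0.8515 = 0.984 kg/m³.

0.984 kg/m³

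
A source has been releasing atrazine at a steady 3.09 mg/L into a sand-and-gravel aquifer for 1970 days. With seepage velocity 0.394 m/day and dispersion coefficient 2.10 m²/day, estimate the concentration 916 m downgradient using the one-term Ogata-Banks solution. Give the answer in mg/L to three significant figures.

For a continuous step input, C/C₀ ≈ ½·erfc((x−vt)/(2√(Dt))).
vt = 0.394 × 1970 = 776.18 m and 2√(Dt) = 2√(2.10 × 1970) = 128.6 m.
Argument (x−vt)/(2√(Dt)) = (916 − 776.18)/128.6 = 1.087; ½·erfc(1.087) = 0.06212.
C = 3.09 × 0.06212 = 0.192 mg/L.

0.192 mg/L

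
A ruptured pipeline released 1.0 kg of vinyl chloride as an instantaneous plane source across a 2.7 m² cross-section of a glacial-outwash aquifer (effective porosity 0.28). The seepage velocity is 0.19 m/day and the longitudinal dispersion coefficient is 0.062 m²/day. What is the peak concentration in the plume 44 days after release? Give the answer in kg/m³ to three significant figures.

0.226 kg/m³

The peak of an instantaneous 1D plume sits at x = vt; there the Gaussian factor is 1 and C_max = M/(n_e·A·√(4πDt)), where n_e·A is the pore area the mass is dissolved in.
√(4πDt) = √(4π × 0.062 × 44) = 5.855 m, so C_max = 1.0/(0.28 × 2.7 × 5.855) = 0.226 kg/m³.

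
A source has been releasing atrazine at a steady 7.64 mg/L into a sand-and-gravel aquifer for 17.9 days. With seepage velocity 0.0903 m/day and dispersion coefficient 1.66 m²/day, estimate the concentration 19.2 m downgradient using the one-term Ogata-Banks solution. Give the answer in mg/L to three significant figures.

0.0861 mg/L

For a continuous step input, C/C₀ ≈ ½·erfc((x−vt)/(2√(Dt))).
vt = 0.0903 × 17.9 = 1.61637 m and 2√(Dt) = 2√(1.66 × 17.9) = 10.90 m.
Argument (x−vt)/(2√(Dt)) = (19.2 − 1.61637)/10.90 = 1.613; ½·erfc(1.613) = 0.01127.
C = 7.64 × 0.01127 = 0.0861 mg/L.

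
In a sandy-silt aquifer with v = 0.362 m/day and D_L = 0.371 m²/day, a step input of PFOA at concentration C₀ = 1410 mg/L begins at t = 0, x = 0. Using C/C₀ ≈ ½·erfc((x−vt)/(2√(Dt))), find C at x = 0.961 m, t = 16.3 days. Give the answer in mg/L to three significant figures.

1300 mg/L

For a continuous step input, C/C₀ ≈ ½·erfc((x−vt)/(2√(Dt))).
vt = 0.362 × 16.3 = 5.9006 m and 2√(Dt) = 2√(0.371 × 16.3) = 4.918 m.
Argument (x−vt)/(2√(Dt)) = (0.961 − 5.9006)/4.918 = -1.004; ½·erfc(-1.004) = 0.9222.
C = 1410 × 0.9222 = 1300 mg/L.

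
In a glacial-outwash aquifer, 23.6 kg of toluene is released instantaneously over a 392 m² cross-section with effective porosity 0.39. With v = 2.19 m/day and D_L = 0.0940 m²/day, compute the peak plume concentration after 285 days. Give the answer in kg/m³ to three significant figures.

The peak of an instantaneous 1D plume sits at x = vt; there the Gaussian factor is 1 and C_max = M/(n_e·A·√(4πDt)), where n_e·A is the pore area the mass is dissolved in.
√(4πDt) = √(4π × 0.0940 × 285) = 18.35 m, so C_max = 23.6/(0.39 × 392 × 18.35) = 0.00841 kg/m³.

0.00841 kg/m³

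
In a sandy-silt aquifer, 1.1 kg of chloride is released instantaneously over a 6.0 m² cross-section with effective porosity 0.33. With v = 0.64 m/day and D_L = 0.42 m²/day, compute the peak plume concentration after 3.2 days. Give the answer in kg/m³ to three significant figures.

0.135 kg/m³

The peak of an instantaneous 1D plume sits at x = vt; there the Gaussian factor is 1 and C_max = M/(n_e·A·√(4πDt)), where n_e·A is the pore area the mass is dissolved in.
√(4πDt) = √(4π × 0.42 × 3.2) = 4.110 m, so C_max = 1.1/(0.33 × 6.0 × 4.110) = 0.135 kg/m³.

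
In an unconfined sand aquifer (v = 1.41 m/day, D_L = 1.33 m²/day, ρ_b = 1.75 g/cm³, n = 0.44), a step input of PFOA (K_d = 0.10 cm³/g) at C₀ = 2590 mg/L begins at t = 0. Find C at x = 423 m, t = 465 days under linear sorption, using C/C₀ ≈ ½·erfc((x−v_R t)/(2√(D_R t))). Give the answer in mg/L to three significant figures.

2430 mg/L

Retardation factor R = 1 + ρ_b·K_d/n = 1 + 1.75 × 0.10/0.44 = 1.398.
Sorption retards both mechanisms: v_R = v/R = 1.009 m/day, D_R = D/R = 0.9514 m²/day.
v_R·t = 1.009 × 465 = 469.185 m; 2√(D_R t) = 42.07 m; argument = (423 − 469.185)/42.07 = -1.098.
C = C₀ × ½·erfc(-1.098) = 2590 × 0.9398 = 2430 mg/L.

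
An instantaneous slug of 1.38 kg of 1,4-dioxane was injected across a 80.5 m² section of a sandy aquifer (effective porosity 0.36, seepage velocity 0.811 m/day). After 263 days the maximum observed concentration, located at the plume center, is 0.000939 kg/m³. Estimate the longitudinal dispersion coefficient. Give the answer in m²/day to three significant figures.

0.778 m²/day

At the plume center C_max = M/(n_e·A·√(4πDt)), so D = M²/(4πt·(n_e·A·C_max)²).
n_e·A·C_max = 0.36 × 80.5 × 0.000939 = 0.02721 kg/m.
D = 1.38²/(4π × 263 × 0.02721²) = 0.778 m²/day.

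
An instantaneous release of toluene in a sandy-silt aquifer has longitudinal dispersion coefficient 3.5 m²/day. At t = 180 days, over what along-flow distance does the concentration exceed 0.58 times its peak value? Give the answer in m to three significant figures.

The plume is Gaussian with σ = √(2Dt) = √(2 × 3.5 × 180) = 35.50 m.
C/C_peak = exp(−Δx²/(2σ²)) = 0.58 ⇒ Δx = σ·√(−2 ln 0.58) = 35.50 × 1.044 = 37.06 m.
Width = 2Δx = 74.1 m.

74.1 m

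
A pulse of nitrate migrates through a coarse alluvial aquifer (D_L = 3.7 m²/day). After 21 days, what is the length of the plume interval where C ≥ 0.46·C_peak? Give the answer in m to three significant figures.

31.1 m

The plume is Gaussian with σ = √(2Dt) = √(2 × 3.7 × 21) = 12.47 m.
C/C_peak = exp(−Δx²/(2σ²)) = 0.46 ⇒ Δx = σ·√(−2 ln 0.46) = 12.47 × 1.246 = 15.54 m.
Width = 2Δx = 31.1 m.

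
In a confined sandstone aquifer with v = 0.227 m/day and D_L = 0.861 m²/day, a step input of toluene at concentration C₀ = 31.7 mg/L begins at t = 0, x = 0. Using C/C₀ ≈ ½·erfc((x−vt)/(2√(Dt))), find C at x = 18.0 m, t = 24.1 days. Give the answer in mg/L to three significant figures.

0.821 mg/L

For a continuous step input, C/C₀ ≈ ½·erfc((x−vt)/(2√(Dt))).
vt = 0.227 × 24.1 = 5.4707 m and 2√(Dt) = 2√(0.861 × 24.1) = 9.110 m.
Argument (x−vt)/(2√(Dt)) = (18.0 − 5.4707)/9.110 = 1.375; ½·erfc(1.375) = 0.02591.
C = 31.7 × 0.02591 = 0.821 mg/L.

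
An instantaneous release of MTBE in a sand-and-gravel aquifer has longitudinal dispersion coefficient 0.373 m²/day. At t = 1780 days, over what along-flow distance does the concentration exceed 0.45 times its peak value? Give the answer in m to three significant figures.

The plume is Gaussian with σ = √(2Dt) = √(2 × 0.373 × 1780) = 36.44 m.
C/C_peak = exp(−Δx²/(2σ²)) = 0.45 ⇒ Δx = σ·√(−2 ln 0.45) = 36.44 × 1.264 = 46.06 m.
Width = 2Δx = 92.1 m.

92.1 m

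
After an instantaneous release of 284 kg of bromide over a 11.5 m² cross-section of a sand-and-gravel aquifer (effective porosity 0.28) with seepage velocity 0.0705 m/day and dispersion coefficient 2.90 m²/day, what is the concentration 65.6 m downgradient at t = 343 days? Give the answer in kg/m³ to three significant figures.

0.513 kg/m³

For an instantaneous plane source, C(x,t) = M/(n_e·A·√(4πDt)) · exp(−(x−vt)²/(4Dt)), with n_e·A the pore (flow) area.
Plume center vt = 0.0705 × 343 = 24.1815 m, so the well at 65.6 m is 41.4185 m downgradient of the peak.
√(4πDt) = 111.8 m, giving peak height M/(n_e·A·√(4πDt)) = 284/(0.28 × 11.5 × 111.8) = 0.7889 kg/m³.
(x−vt)²/(4Dt) = (41.4185)²/(4 × 2.90 × 343) = 0.4312; exp(−0.4312) = 0.6497.
C = 0.7889 × 0.6497 = 0.513 kg/m³.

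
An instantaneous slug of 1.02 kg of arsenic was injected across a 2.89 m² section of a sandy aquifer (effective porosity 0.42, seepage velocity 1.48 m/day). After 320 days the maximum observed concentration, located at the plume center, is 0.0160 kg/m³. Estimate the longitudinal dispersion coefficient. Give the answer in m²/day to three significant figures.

At the plume center C_max = M/(n_e·A·√(4πDt)), so D = M²/(4πt·(n_e·A·C_max)²).
n_e·A·C_max = 0.42 × 2.89 × 0.0160 = 0.01942 kg/m.
D = 1.02²/(4π × 320 × 0.01942²) = 0.686 m²/day.

0.686 m²/day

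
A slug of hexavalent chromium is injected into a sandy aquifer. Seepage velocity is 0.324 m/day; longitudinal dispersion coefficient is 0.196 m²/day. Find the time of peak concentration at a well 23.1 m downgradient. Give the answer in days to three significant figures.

For the 1D instantaneous-source solution, setting ∂C/∂t = 0 at fixed x gives v²t² + 2Dt − x² = 0, so t = (√(D² + v²x²) − D)/v².
√(D² + v²x²) = √(0.196² + 0.324² × 23.1²) = 7.487; v² = 0.104976.
t = (7.487 − 0.196)/0.104976 = 69.5 days (vs. the pure-advection estimate x/v = 71.3 d).

69.5 days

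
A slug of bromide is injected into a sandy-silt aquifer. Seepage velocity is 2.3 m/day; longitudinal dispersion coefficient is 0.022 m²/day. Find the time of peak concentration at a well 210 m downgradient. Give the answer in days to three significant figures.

91.3 days

For the 1D instantaneous-source solution, setting ∂C/∂t = 0 at fixed x gives v²t² + 2Dt − x² = 0, so t = (√(D² + v²x²) − D)/v².
√(D² + v²x²) = √(0.022² + 2.3² × 210²) = 483.0; v² = 5.29.
t = (483.0 − 0.022)/5.29 = 91.3 days (vs. the pure-advection estimate x/v = 91.3 d).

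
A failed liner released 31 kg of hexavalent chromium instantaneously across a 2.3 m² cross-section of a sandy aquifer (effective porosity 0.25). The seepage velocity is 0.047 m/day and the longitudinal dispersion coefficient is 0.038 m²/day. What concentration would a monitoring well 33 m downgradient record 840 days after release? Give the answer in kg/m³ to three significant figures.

1.94 kg/m³

For an instantaneous plane source, C(x,t) = M/(n_e·A·√(4πDt)) · exp(−(x−vt)²/(4Dt)), with n_e·A the pore (flow) area.
Plume center vt = 0.047 × 840 = 39.48 m, so the well at 33 m is 6.48 m upgradient of the peak.
√(4πDt) = 20.03 m, giving peak height M/(n_e·A·√(4πDt)) = 31/(0.25 × 2.3 × 20.03) = 2.692 kg/m³.
(x−vt)²/(4Dt) = (-6.48)²/(4 × 0.038 × 840) = 0.3289; exp(−0.3289) = 0.7197.
C = 2.692 × 0.7197 = 1.94 kg/m³.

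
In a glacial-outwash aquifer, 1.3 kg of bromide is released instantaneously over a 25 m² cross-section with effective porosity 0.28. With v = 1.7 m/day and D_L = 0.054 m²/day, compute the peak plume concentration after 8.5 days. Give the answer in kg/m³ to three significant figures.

The peak of an instantaneous 1D plume sits at x = vt; there the Gaussian factor is 1 and C_max = M/(n_e·A·√(4πDt)), where n_e·A is the pore area the mass is dissolved in.
√(4πDt) = √(4π × 0.054 × 8.5) = 2.402 m, so C_max = 1.3/(0.28 × 25 × 2.402) = 0.0773 kg/m³.

0.0773 kg/m³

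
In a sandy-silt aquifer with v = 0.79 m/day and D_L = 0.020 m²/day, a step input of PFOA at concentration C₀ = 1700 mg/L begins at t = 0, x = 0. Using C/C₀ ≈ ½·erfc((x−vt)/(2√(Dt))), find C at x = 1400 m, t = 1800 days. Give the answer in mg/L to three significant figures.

For a continuous step input, C/C₀ ≈ ½·erfc((x−vt)/(2√(Dt))).
vt = 0.79 × 1800 = 1422 m and 2√(Dt) = 2√(0.020 × 1800) = 12.00 m.
Argument (x−vt)/(2√(Dt)) = (1400 − 1422)/12.00 = -1.833; ½·erfc(-1.833) = 0.9952.
C = 1700 × 0.9952 = 1690 mg/L.

1690 mg/L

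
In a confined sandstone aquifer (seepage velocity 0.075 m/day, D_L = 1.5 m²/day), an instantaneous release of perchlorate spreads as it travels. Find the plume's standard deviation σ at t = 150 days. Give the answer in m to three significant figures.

21.2 m

Dispersive spreading gives a Gaussian with σ² = 2Dt; advection only shifts the center.
σ = √(2 × 1.5 × 150) = 21.2 m.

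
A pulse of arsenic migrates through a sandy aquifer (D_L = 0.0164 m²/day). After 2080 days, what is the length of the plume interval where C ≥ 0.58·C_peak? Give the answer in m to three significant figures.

17.2 m

The plume is Gaussian with σ = √(2Dt) = √(2 × 0.0164 × 2080) = 8.260 m.
C/C_peak = exp(−Δx²/(2σ²)) = 0.58 ⇒ Δx = σ·√(−2 ln 0.58) = 8.260 × 1.044 = 8.623 m.
Width = 2Δx = 17.2 m.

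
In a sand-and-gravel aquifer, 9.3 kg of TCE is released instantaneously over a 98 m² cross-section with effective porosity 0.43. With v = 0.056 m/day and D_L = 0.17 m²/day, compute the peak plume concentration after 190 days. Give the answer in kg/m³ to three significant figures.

The peak of an instantaneous 1D plume sits at x = vt; there the Gaussian factor is 1 and C_max = M/(n_e·A·√(4πDt)), where n_e·A is the pore area the mass is dissolved in.
√(4πDt) = √(4π × 0.17 × 190) = 20.15 m, so C_max = 9.3/(0.43 × 98 × 20.15) = 0.0110 kg/m³.

0.0110 kg/m³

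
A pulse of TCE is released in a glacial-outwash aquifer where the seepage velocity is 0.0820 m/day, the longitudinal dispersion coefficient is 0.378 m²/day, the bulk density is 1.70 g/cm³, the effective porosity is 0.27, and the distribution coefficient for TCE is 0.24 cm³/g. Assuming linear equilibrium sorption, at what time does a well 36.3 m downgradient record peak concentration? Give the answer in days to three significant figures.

979 days

Retardation factor R = 1 + ρ_b·K_d/n = 1 + 1.70 × 0.24/0.27 = 2.511.
Sorption retards both mechanisms: v_R = v/R = 0.03266 m/day, D_R = D/R = 0.1505 m²/day.
Peak time from v_R²t² + 2D_R t − x² = 0: t = (√(D_R² + v_R²x²) − D_R)/v_R².
√(D_R² + v_R²x²) = √(0.1505² + 0.03266² × 36.3²) = 1.195; v_R² = 0.001067.
t = (1.195 − 0.1505)/0.001067 = 979 days.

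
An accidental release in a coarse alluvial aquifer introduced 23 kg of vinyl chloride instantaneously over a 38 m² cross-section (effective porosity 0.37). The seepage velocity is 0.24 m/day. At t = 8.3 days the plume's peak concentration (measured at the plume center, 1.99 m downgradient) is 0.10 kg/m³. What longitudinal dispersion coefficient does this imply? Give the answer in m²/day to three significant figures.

2.57 m²/day

At the plume center C_max = M/(n_e·A·√(4πDt)), so D = M²/(4πt·(n_e·A·C_max)²).
n_e·A·C_max = 0.37 × 38 × 0.10 = 1.406 kg/m.
D = 23²/(4π × 8.3 × 1.406²) = 2.57 m²/day.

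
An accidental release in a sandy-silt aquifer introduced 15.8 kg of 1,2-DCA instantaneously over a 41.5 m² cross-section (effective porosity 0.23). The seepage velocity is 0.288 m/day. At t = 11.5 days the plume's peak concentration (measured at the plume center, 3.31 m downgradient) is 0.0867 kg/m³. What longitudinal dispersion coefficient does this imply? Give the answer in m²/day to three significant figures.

2.52 m²/day

At the plume center C_max = M/(n_e·A·√(4πDt)), so D = M²/(4πt·(n_e·A·C_max)²).
n_e·A·C_max = 0.23 × 41.5 × 0.0867 = 0.8276 kg/m.
D = 15.8²/(4π × 11.5 × 0.8276²) = 2.52 m²/day.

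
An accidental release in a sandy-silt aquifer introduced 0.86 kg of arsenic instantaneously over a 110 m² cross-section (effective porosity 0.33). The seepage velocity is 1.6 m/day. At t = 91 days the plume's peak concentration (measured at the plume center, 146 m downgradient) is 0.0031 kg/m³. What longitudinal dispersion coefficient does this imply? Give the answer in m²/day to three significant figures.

At the plume center C_max = M/(n_e·A·√(4πDt)), so D = M²/(4πt·(n_e·A·C_max)²).
n_e·A·C_max = 0.33 × 110 × 0.0031 = 0.1125 kg/m.
D = 0.86²/(4π × 91 × 0.1125²) = 0.0511 m²/day.

0.0511 m²/day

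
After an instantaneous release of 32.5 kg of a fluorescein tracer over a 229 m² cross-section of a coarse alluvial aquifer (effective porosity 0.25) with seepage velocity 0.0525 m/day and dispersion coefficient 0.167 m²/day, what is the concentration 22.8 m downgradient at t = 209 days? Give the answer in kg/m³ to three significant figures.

For an instantaneous plane source, C(x,t) = M/(n_e·A·√(4πDt)) · exp(−(x−vt)²/(4Dt)), with n_e·A the pore (flow) area.
Plume center vt = 0.0525 × 209 = 10.9725 m, so the well at 22.8 m is 11.8275 m downgradient of the peak.
√(4πDt) = 20.94 m, giving peak height M/(n_e·A·√(4πDt)) = 32.5/(0.25 × 229 × 20.94) = 0.02711 kg/m³.
(x−vt)²/(4Dt) = (11.8275)²/(4 × 0.167 × 209) = 1.002; exp(−1.002) = 0.3671.
C = 0.02711 × 0.3671 = 0.00995 kg/m³.

0.00995 kg/m³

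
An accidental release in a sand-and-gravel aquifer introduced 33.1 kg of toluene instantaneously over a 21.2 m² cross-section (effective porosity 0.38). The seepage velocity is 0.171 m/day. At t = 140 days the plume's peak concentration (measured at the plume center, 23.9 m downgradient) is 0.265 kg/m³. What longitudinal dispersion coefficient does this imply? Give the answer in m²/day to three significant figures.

0.137 m²/day

At the plume center C_max = M/(n_e·A·√(4πDt)), so D = M²/(4πt·(n_e·A·C_max)²).
n_e·A·C_max = 0.38 × 21.2 × 0.265 = 2.135 kg/m.
D = 33.1²/(4π × 140 × 2.135²) = 0.137 m²/day.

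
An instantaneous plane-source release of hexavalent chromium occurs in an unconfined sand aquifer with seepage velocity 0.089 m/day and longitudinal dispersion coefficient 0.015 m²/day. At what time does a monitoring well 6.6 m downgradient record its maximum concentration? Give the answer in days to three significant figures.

For the 1D instantaneous-source solution, setting ∂C/∂t = 0 at fixed x gives v²t² + 2Dt − x² = 0, so t = (√(D² + v²x²) − D)/v².
√(D² + v²x²) = √(0.015² + 0.089² × 6.6²) = 0.5876; v² = 0.007921.
t = (0.5876 − 0.015)/0.007921 = 72.3 days (vs. the pure-advection estimate x/v = 74.2 d).

72.3 days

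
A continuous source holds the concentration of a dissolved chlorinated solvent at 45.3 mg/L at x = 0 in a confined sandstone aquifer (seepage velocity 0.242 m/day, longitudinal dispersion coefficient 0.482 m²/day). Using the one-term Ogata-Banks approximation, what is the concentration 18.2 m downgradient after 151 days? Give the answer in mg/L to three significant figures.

For a continuous step input, C/C₀ ≈ ½·erfc((x−vt)/(2√(Dt))).
vt = 0.242 × 151 = 36.542 m and 2√(Dt) = 2√(0.482 × 151) = 17.06 m.
Argument (x−vt)/(2√(Dt)) = (18.2 − 36.542)/17.06 = -1.075; ½·erfc(-1.075) = 0.9358.
C = 45.3 × 0.9358 = 42.4 mg/L.

42.4 mg/L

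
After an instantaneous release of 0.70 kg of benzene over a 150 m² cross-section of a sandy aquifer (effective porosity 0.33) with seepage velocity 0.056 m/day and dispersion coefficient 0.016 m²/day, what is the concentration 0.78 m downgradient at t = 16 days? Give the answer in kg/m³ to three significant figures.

0.00778 kg/m³

For an instantaneous plane source, C(x,t) = M/(n_e·A·√(4πDt)) · exp(−(x−vt)²/(4Dt)), with n_e·A the pore (flow) area.
Plume center vt = 0.056 × 16 = 0.896 m, so the well at 0.78 m is 0.116 m upgradient of the peak.
√(4πDt) = 1.794 m, giving peak height M/(n_e·A·√(4πDt)) = 0.70/(0.33 × 150 × 1.794) = 0.007883 kg/m³.
(x−vt)²/(4Dt) = (-0.116)²/(4 × 0.016 × 16) = 0.01314; exp(−0.01314) = 0.9869.
C = 0.007883 × 0.9869 = 0.00778 kg/m³.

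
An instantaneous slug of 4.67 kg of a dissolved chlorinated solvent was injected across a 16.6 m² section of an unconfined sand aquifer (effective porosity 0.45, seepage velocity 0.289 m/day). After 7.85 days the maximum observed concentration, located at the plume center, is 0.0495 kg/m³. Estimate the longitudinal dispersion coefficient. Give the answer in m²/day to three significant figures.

1.62 m²/day

At the plume center C_max = M/(n_e·A·√(4πDt)), so D = M²/(4πt·(n_e·A·C_max)²).
n_e·A·C_max = 0.45 × 16.6 × 0.0495 = 0.3698 kg/m.
D = 4.67²/(4π × 7.85 × 0.3698²) = 1.62 m²/day.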